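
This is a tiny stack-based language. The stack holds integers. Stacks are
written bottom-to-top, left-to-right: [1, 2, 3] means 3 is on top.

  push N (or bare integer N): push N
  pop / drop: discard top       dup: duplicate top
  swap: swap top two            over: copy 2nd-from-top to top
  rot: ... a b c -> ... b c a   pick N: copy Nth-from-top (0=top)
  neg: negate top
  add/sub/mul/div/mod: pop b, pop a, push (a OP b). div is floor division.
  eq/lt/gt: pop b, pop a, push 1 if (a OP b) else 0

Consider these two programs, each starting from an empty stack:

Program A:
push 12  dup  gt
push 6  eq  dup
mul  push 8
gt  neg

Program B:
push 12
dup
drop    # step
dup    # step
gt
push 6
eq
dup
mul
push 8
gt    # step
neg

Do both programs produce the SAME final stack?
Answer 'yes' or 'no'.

Answer: yes

Derivation:
Program A trace:
  After 'push 12': [12]
  After 'dup': [12, 12]
  After 'gt': [0]
  After 'push 6': [0, 6]
  After 'eq': [0]
  After 'dup': [0, 0]
  After 'mul': [0]
  After 'push 8': [0, 8]
  After 'gt': [0]
  After 'neg': [0]
Program A final stack: [0]

Program B trace:
  After 'push 12': [12]
  After 'dup': [12, 12]
  After 'drop': [12]
  After 'dup': [12, 12]
  After 'gt': [0]
  After 'push 6': [0, 6]
  After 'eq': [0]
  After 'dup': [0, 0]
  After 'mul': [0]
  After 'push 8': [0, 8]
  After 'gt': [0]
  After 'neg': [0]
Program B final stack: [0]
Same: yes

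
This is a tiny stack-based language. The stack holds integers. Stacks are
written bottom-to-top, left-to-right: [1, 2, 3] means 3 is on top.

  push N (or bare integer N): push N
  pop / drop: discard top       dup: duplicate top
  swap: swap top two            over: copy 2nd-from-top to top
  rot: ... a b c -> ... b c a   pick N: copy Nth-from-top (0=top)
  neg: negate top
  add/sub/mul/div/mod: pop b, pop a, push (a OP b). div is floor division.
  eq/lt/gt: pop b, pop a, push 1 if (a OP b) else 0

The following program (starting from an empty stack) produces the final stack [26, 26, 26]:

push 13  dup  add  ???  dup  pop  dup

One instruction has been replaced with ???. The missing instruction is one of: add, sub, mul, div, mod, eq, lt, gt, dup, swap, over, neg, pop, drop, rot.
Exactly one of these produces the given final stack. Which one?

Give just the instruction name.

Stack before ???: [26]
Stack after ???:  [26, 26]
The instruction that transforms [26] -> [26, 26] is: dup

Answer: dup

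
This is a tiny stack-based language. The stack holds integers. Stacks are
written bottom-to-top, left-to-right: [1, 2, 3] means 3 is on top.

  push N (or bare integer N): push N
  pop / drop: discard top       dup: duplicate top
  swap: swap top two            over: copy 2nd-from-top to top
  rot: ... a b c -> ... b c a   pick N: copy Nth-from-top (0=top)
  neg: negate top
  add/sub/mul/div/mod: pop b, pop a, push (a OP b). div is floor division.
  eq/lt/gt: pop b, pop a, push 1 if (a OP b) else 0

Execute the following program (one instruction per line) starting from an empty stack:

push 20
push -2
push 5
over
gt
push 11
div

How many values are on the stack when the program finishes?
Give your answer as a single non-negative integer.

After 'push 20': stack = [20] (depth 1)
After 'push -2': stack = [20, -2] (depth 2)
After 'push 5': stack = [20, -2, 5] (depth 3)
After 'over': stack = [20, -2, 5, -2] (depth 4)
After 'gt': stack = [20, -2, 1] (depth 3)
After 'push 11': stack = [20, -2, 1, 11] (depth 4)
After 'div': stack = [20, -2, 0] (depth 3)

Answer: 3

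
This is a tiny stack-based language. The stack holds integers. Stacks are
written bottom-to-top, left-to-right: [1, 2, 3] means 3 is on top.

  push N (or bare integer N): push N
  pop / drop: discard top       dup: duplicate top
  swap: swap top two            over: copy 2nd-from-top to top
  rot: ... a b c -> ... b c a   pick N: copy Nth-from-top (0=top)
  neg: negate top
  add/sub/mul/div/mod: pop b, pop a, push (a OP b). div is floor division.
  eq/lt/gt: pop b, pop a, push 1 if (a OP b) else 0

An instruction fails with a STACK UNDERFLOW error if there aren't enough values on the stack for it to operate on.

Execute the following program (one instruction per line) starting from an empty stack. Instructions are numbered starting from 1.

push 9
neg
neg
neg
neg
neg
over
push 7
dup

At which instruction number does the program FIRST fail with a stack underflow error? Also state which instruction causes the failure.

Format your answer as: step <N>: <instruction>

Step 1 ('push 9'): stack = [9], depth = 1
Step 2 ('neg'): stack = [-9], depth = 1
Step 3 ('neg'): stack = [9], depth = 1
Step 4 ('neg'): stack = [-9], depth = 1
Step 5 ('neg'): stack = [9], depth = 1
Step 6 ('neg'): stack = [-9], depth = 1
Step 7 ('over'): needs 2 value(s) but depth is 1 — STACK UNDERFLOW

Answer: step 7: over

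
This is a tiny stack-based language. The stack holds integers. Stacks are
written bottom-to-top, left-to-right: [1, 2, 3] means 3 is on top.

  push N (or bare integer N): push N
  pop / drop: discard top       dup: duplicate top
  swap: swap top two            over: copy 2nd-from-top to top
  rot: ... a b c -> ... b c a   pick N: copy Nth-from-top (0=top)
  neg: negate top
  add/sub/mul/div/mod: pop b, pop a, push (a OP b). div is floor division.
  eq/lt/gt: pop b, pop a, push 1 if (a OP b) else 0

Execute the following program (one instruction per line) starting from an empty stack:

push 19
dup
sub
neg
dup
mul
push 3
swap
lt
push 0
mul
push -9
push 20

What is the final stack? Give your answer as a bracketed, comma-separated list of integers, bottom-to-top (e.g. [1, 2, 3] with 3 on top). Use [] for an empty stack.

After 'push 19': [19]
After 'dup': [19, 19]
After 'sub': [0]
After 'neg': [0]
After 'dup': [0, 0]
After 'mul': [0]
After 'push 3': [0, 3]
After 'swap': [3, 0]
After 'lt': [0]
After 'push 0': [0, 0]
After 'mul': [0]
After 'push -9': [0, -9]
After 'push 20': [0, -9, 20]

Answer: [0, -9, 20]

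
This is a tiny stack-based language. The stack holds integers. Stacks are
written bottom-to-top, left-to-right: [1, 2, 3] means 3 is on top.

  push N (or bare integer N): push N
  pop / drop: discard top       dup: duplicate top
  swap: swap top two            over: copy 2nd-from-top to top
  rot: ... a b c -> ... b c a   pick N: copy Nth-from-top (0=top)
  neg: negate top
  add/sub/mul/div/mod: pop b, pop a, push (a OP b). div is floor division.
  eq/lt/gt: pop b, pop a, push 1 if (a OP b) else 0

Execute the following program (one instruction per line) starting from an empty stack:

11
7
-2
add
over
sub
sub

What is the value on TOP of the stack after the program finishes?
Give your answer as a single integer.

After 'push 11': [11]
After 'push 7': [11, 7]
After 'push -2': [11, 7, -2]
After 'add': [11, 5]
After 'over': [11, 5, 11]
After 'sub': [11, -6]
After 'sub': [17]

Answer: 17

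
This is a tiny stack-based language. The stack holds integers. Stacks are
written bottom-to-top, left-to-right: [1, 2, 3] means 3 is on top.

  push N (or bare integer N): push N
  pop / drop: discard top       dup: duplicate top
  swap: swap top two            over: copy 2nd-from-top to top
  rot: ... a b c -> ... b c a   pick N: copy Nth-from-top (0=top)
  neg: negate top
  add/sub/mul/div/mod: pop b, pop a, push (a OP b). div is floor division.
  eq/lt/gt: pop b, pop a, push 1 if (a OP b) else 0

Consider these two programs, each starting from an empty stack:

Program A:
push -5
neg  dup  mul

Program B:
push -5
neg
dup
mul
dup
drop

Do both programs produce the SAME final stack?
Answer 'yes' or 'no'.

Program A trace:
  After 'push -5': [-5]
  After 'neg': [5]
  After 'dup': [5, 5]
  After 'mul': [25]
Program A final stack: [25]

Program B trace:
  After 'push -5': [-5]
  After 'neg': [5]
  After 'dup': [5, 5]
  After 'mul': [25]
  After 'dup': [25, 25]
  After 'drop': [25]
Program B final stack: [25]
Same: yes

Answer: yes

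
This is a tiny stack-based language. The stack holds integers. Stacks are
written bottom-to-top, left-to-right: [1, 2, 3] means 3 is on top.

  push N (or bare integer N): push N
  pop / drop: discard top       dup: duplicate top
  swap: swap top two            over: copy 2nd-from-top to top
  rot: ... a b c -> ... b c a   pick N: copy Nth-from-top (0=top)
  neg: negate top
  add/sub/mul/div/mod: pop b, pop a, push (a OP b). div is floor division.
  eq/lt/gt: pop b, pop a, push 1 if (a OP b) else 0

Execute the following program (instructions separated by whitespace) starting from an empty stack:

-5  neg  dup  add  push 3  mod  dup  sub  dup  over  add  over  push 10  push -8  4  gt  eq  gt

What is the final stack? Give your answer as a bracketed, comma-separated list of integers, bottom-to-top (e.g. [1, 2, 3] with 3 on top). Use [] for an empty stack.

Answer: [0, 0, 0]

Derivation:
After 'push -5': [-5]
After 'neg': [5]
After 'dup': [5, 5]
After 'add': [10]
After 'push 3': [10, 3]
After 'mod': [1]
After 'dup': [1, 1]
After 'sub': [0]
After 'dup': [0, 0]
After 'over': [0, 0, 0]
After 'add': [0, 0]
After 'over': [0, 0, 0]
After 'push 10': [0, 0, 0, 10]
After 'push -8': [0, 0, 0, 10, -8]
After 'push 4': [0, 0, 0, 10, -8, 4]
After 'gt': [0, 0, 0, 10, 0]
After 'eq': [0, 0, 0, 0]
After 'gt': [0, 0, 0]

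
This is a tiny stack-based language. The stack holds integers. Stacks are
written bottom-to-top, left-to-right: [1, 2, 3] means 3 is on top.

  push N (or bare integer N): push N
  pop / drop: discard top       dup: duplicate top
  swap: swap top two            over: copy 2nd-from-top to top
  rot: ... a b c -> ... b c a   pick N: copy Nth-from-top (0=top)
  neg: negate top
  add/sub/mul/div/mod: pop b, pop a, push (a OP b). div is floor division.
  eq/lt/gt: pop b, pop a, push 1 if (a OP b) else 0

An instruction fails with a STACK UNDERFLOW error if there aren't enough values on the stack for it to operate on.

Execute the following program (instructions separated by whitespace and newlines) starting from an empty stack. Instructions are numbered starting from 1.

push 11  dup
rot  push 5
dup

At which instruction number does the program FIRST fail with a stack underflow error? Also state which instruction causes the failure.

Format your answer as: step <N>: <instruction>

Step 1 ('push 11'): stack = [11], depth = 1
Step 2 ('dup'): stack = [11, 11], depth = 2
Step 3 ('rot'): needs 3 value(s) but depth is 2 — STACK UNDERFLOW

Answer: step 3: rot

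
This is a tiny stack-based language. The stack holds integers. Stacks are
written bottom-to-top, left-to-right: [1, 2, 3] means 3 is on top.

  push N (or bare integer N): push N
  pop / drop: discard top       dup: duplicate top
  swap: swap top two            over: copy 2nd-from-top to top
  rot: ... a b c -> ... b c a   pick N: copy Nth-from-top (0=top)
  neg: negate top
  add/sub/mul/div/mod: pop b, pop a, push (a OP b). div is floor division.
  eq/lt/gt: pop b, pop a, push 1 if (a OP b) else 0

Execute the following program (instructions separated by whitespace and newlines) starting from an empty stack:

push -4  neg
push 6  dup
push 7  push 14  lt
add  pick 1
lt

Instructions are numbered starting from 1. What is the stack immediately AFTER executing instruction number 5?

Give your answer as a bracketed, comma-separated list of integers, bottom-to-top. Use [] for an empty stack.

Step 1 ('push -4'): [-4]
Step 2 ('neg'): [4]
Step 3 ('push 6'): [4, 6]
Step 4 ('dup'): [4, 6, 6]
Step 5 ('push 7'): [4, 6, 6, 7]

Answer: [4, 6, 6, 7]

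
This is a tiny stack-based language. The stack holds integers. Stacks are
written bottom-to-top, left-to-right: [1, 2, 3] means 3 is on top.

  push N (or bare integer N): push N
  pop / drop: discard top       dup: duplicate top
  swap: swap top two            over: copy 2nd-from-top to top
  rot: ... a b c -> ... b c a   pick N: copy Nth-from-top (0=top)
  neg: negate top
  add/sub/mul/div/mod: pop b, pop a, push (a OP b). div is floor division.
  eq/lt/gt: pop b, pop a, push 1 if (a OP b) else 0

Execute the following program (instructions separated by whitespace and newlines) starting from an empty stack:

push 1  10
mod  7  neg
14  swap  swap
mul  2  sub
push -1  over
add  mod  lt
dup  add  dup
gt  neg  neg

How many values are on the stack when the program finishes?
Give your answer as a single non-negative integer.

After 'push 1': stack = [1] (depth 1)
After 'push 10': stack = [1, 10] (depth 2)
After 'mod': stack = [1] (depth 1)
After 'push 7': stack = [1, 7] (depth 2)
After 'neg': stack = [1, -7] (depth 2)
After 'push 14': stack = [1, -7, 14] (depth 3)
After 'swap': stack = [1, 14, -7] (depth 3)
After 'swap': stack = [1, -7, 14] (depth 3)
After 'mul': stack = [1, -98] (depth 2)
After 'push 2': stack = [1, -98, 2] (depth 3)
  ...
After 'over': stack = [1, -100, -1, -100] (depth 4)
After 'add': stack = [1, -100, -101] (depth 3)
After 'mod': stack = [1, -100] (depth 2)
After 'lt': stack = [0] (depth 1)
After 'dup': stack = [0, 0] (depth 2)
After 'add': stack = [0] (depth 1)
After 'dup': stack = [0, 0] (depth 2)
After 'gt': stack = [0] (depth 1)
After 'neg': stack = [0] (depth 1)
After 'neg': stack = [0] (depth 1)

Answer: 1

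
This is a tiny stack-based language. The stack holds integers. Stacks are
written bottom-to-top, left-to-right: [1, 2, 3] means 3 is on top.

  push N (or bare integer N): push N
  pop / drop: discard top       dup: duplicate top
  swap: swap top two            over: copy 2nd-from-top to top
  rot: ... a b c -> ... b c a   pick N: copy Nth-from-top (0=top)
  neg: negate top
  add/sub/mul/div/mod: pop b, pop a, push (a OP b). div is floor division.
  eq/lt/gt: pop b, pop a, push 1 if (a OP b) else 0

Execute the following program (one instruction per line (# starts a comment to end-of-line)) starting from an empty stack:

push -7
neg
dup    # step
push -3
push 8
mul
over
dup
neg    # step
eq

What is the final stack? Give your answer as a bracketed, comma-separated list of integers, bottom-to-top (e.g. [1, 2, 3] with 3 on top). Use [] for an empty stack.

Answer: [7, 7, -24, 0]

Derivation:
After 'push -7': [-7]
After 'neg': [7]
After 'dup': [7, 7]
After 'push -3': [7, 7, -3]
After 'push 8': [7, 7, -3, 8]
After 'mul': [7, 7, -24]
After 'over': [7, 7, -24, 7]
After 'dup': [7, 7, -24, 7, 7]
After 'neg': [7, 7, -24, 7, -7]
After 'eq': [7, 7, -24, 0]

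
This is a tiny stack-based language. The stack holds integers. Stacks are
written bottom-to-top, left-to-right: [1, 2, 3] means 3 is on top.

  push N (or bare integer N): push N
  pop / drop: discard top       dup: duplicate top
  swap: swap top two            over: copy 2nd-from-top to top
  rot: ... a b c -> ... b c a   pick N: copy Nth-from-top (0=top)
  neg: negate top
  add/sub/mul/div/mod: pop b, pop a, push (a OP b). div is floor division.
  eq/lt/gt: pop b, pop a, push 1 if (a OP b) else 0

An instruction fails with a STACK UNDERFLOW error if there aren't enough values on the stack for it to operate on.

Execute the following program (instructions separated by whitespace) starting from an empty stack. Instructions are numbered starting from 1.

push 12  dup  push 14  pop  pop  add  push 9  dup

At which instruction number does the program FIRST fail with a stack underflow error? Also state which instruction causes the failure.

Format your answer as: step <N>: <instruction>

Answer: step 6: add

Derivation:
Step 1 ('push 12'): stack = [12], depth = 1
Step 2 ('dup'): stack = [12, 12], depth = 2
Step 3 ('push 14'): stack = [12, 12, 14], depth = 3
Step 4 ('pop'): stack = [12, 12], depth = 2
Step 5 ('pop'): stack = [12], depth = 1
Step 6 ('add'): needs 2 value(s) but depth is 1 — STACK UNDERFLOW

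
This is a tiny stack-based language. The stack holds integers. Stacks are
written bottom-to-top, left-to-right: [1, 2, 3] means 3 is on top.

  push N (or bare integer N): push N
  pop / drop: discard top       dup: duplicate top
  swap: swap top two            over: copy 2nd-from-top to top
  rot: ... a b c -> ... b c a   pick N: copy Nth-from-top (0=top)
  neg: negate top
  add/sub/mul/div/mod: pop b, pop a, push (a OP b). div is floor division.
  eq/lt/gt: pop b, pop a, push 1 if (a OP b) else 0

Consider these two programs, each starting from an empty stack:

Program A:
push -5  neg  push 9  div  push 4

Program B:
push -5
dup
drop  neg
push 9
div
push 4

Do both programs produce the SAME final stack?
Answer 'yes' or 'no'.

Answer: yes

Derivation:
Program A trace:
  After 'push -5': [-5]
  After 'neg': [5]
  After 'push 9': [5, 9]
  After 'div': [0]
  After 'push 4': [0, 4]
Program A final stack: [0, 4]

Program B trace:
  After 'push -5': [-5]
  After 'dup': [-5, -5]
  After 'drop': [-5]
  After 'neg': [5]
  After 'push 9': [5, 9]
  After 'div': [0]
  After 'push 4': [0, 4]
Program B final stack: [0, 4]
Same: yes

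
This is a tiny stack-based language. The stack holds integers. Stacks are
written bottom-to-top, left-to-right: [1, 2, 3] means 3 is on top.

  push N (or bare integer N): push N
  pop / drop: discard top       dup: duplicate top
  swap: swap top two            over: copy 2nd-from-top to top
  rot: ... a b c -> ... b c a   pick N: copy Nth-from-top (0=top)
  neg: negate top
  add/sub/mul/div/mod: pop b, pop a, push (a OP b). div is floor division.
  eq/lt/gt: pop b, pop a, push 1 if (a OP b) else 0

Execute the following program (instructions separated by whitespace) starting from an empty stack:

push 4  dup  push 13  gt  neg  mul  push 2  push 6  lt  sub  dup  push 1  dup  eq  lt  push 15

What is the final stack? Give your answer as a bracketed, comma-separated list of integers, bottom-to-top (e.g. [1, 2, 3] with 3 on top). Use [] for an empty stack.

Answer: [-1, 1, 15]

Derivation:
After 'push 4': [4]
After 'dup': [4, 4]
After 'push 13': [4, 4, 13]
After 'gt': [4, 0]
After 'neg': [4, 0]
After 'mul': [0]
After 'push 2': [0, 2]
After 'push 6': [0, 2, 6]
After 'lt': [0, 1]
After 'sub': [-1]
After 'dup': [-1, -1]
After 'push 1': [-1, -1, 1]
After 'dup': [-1, -1, 1, 1]
After 'eq': [-1, -1, 1]
After 'lt': [-1, 1]
After 'push 15': [-1, 1, 15]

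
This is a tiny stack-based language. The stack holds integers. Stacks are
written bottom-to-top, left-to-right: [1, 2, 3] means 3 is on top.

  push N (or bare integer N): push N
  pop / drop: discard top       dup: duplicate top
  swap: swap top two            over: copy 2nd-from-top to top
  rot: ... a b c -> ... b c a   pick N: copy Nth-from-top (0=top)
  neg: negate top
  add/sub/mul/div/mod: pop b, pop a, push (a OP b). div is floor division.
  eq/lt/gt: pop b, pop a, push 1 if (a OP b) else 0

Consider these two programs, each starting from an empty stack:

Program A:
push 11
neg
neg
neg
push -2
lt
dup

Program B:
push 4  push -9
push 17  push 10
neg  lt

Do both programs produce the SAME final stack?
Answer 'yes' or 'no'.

Answer: no

Derivation:
Program A trace:
  After 'push 11': [11]
  After 'neg': [-11]
  After 'neg': [11]
  After 'neg': [-11]
  After 'push -2': [-11, -2]
  After 'lt': [1]
  After 'dup': [1, 1]
Program A final stack: [1, 1]

Program B trace:
  After 'push 4': [4]
  After 'push -9': [4, -9]
  After 'push 17': [4, -9, 17]
  After 'push 10': [4, -9, 17, 10]
  After 'neg': [4, -9, 17, -10]
  After 'lt': [4, -9, 0]
Program B final stack: [4, -9, 0]
Same: no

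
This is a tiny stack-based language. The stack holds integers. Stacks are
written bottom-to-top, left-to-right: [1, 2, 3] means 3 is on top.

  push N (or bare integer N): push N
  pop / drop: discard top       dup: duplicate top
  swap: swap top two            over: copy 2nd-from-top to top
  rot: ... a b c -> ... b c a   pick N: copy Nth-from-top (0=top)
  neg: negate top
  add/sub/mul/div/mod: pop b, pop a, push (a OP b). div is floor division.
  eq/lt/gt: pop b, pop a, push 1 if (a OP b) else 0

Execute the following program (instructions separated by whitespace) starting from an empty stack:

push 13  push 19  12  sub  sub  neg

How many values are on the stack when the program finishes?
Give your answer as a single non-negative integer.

After 'push 13': stack = [13] (depth 1)
After 'push 19': stack = [13, 19] (depth 2)
After 'push 12': stack = [13, 19, 12] (depth 3)
After 'sub': stack = [13, 7] (depth 2)
After 'sub': stack = [6] (depth 1)
After 'neg': stack = [-6] (depth 1)

Answer: 1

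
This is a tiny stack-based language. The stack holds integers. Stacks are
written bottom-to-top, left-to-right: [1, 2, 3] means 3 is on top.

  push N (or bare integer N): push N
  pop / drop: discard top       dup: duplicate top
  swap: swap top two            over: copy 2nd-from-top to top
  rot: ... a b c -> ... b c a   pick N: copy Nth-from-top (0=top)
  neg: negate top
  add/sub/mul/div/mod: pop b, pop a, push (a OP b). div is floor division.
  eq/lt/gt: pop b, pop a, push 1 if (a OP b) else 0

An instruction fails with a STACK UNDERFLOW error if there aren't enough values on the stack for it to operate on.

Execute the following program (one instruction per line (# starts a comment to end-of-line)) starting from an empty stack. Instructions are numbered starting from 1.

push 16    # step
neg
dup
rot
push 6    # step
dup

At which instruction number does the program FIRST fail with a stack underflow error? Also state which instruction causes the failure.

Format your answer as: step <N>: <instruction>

Step 1 ('push 16'): stack = [16], depth = 1
Step 2 ('neg'): stack = [-16], depth = 1
Step 3 ('dup'): stack = [-16, -16], depth = 2
Step 4 ('rot'): needs 3 value(s) but depth is 2 — STACK UNDERFLOW

Answer: step 4: rot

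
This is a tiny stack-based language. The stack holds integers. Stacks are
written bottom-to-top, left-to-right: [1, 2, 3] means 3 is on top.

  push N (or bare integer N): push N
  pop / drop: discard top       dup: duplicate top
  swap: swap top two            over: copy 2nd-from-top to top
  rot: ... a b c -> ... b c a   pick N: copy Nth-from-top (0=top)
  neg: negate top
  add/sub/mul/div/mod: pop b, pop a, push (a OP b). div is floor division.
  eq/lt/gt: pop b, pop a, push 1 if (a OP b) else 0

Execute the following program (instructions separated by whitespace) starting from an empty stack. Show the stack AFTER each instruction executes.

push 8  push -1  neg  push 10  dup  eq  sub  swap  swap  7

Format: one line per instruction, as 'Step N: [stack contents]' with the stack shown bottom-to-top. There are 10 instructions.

Step 1: [8]
Step 2: [8, -1]
Step 3: [8, 1]
Step 4: [8, 1, 10]
Step 5: [8, 1, 10, 10]
Step 6: [8, 1, 1]
Step 7: [8, 0]
Step 8: [0, 8]
Step 9: [8, 0]
Step 10: [8, 0, 7]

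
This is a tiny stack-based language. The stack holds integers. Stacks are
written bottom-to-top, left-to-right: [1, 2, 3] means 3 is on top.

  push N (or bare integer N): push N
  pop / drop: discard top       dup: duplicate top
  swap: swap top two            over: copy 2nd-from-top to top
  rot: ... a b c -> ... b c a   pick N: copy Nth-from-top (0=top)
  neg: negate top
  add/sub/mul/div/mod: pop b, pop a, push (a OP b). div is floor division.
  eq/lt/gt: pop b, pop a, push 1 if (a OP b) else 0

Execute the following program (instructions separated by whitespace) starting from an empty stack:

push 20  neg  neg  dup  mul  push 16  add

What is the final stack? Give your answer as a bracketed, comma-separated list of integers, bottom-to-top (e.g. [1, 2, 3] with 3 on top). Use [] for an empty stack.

After 'push 20': [20]
After 'neg': [-20]
After 'neg': [20]
After 'dup': [20, 20]
After 'mul': [400]
After 'push 16': [400, 16]
After 'add': [416]

Answer: [416]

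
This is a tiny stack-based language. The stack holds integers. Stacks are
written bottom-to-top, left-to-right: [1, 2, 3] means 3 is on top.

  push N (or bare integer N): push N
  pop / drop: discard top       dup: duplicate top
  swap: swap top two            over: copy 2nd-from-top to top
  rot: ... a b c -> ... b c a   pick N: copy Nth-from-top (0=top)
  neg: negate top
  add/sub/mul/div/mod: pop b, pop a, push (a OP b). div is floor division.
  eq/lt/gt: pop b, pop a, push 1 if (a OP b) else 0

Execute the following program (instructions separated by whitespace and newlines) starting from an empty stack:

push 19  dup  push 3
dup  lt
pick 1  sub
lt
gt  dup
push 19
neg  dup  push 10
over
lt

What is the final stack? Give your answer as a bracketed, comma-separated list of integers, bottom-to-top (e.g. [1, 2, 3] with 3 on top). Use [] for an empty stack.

Answer: [1, 1, -19, -19, 0]

Derivation:
After 'push 19': [19]
After 'dup': [19, 19]
After 'push 3': [19, 19, 3]
After 'dup': [19, 19, 3, 3]
After 'lt': [19, 19, 0]
After 'pick 1': [19, 19, 0, 19]
After 'sub': [19, 19, -19]
After 'lt': [19, 0]
After 'gt': [1]
After 'dup': [1, 1]
After 'push 19': [1, 1, 19]
After 'neg': [1, 1, -19]
After 'dup': [1, 1, -19, -19]
After 'push 10': [1, 1, -19, -19, 10]
After 'over': [1, 1, -19, -19, 10, -19]
After 'lt': [1, 1, -19, -19, 0]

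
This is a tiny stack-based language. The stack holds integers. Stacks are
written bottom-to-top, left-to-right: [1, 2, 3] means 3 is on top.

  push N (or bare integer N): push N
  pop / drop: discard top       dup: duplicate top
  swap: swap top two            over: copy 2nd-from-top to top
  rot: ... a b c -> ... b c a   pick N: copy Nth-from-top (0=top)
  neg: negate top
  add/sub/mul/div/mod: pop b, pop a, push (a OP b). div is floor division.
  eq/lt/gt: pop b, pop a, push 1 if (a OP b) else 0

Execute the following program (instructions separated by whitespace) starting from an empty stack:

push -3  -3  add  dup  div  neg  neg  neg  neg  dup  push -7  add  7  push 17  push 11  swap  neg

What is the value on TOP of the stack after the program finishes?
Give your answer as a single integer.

After 'push -3': [-3]
After 'push -3': [-3, -3]
After 'add': [-6]
After 'dup': [-6, -6]
After 'div': [1]
After 'neg': [-1]
After 'neg': [1]
After 'neg': [-1]
After 'neg': [1]
After 'dup': [1, 1]
After 'push -7': [1, 1, -7]
After 'add': [1, -6]
After 'push 7': [1, -6, 7]
After 'push 17': [1, -6, 7, 17]
After 'push 11': [1, -6, 7, 17, 11]
After 'swap': [1, -6, 7, 11, 17]
After 'neg': [1, -6, 7, 11, -17]

Answer: -17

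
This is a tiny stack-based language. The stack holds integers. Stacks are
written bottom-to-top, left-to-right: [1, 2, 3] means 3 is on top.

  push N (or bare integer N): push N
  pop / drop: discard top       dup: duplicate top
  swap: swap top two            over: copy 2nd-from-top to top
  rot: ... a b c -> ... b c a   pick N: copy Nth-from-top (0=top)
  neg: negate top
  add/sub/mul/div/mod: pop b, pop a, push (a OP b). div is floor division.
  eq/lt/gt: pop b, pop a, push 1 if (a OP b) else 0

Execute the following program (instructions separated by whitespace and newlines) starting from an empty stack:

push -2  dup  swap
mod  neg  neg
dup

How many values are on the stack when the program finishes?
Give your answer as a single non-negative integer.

Answer: 2

Derivation:
After 'push -2': stack = [-2] (depth 1)
After 'dup': stack = [-2, -2] (depth 2)
After 'swap': stack = [-2, -2] (depth 2)
After 'mod': stack = [0] (depth 1)
After 'neg': stack = [0] (depth 1)
After 'neg': stack = [0] (depth 1)
After 'dup': stack = [0, 0] (depth 2)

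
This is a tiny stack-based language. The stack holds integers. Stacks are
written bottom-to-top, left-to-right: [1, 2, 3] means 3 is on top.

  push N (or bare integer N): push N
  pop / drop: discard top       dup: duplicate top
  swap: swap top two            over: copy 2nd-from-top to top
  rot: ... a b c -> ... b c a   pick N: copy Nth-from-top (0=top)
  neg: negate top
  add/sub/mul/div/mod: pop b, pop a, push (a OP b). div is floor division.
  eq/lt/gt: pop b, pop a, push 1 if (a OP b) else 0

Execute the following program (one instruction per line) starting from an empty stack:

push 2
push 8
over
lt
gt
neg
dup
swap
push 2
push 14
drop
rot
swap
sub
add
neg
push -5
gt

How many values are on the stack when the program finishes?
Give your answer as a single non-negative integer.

After 'push 2': stack = [2] (depth 1)
After 'push 8': stack = [2, 8] (depth 2)
After 'over': stack = [2, 8, 2] (depth 3)
After 'lt': stack = [2, 0] (depth 2)
After 'gt': stack = [1] (depth 1)
After 'neg': stack = [-1] (depth 1)
After 'dup': stack = [-1, -1] (depth 2)
After 'swap': stack = [-1, -1] (depth 2)
After 'push 2': stack = [-1, -1, 2] (depth 3)
After 'push 14': stack = [-1, -1, 2, 14] (depth 4)
After 'drop': stack = [-1, -1, 2] (depth 3)
After 'rot': stack = [-1, 2, -1] (depth 3)
After 'swap': stack = [-1, -1, 2] (depth 3)
After 'sub': stack = [-1, -3] (depth 2)
After 'add': stack = [-4] (depth 1)
After 'neg': stack = [4] (depth 1)
After 'push -5': stack = [4, -5] (depth 2)
After 'gt': stack = [1] (depth 1)

Answer: 1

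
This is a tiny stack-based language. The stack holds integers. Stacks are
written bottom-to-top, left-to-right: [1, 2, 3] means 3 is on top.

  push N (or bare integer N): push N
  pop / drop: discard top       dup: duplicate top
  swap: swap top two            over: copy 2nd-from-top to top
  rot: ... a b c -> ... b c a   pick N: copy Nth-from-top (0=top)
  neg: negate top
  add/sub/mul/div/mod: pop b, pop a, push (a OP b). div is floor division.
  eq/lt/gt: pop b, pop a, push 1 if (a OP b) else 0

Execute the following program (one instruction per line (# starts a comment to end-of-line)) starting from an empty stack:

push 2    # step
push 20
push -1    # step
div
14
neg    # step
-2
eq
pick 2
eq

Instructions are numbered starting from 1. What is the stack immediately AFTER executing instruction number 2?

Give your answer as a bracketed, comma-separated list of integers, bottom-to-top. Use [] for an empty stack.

Answer: [2, 20]

Derivation:
Step 1 ('push 2'): [2]
Step 2 ('push 20'): [2, 20]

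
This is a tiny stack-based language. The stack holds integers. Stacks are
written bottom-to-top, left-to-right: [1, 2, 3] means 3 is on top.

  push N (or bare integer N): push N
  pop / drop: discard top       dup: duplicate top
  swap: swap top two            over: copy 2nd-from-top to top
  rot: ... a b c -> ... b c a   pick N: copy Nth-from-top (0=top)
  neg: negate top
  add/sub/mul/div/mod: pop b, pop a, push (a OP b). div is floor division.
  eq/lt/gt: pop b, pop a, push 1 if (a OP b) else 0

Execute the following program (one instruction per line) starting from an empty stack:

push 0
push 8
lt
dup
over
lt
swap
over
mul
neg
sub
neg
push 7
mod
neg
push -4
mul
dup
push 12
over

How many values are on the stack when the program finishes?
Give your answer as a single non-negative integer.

After 'push 0': stack = [0] (depth 1)
After 'push 8': stack = [0, 8] (depth 2)
After 'lt': stack = [1] (depth 1)
After 'dup': stack = [1, 1] (depth 2)
After 'over': stack = [1, 1, 1] (depth 3)
After 'lt': stack = [1, 0] (depth 2)
After 'swap': stack = [0, 1] (depth 2)
After 'over': stack = [0, 1, 0] (depth 3)
After 'mul': stack = [0, 0] (depth 2)
After 'neg': stack = [0, 0] (depth 2)
After 'sub': stack = [0] (depth 1)
After 'neg': stack = [0] (depth 1)
After 'push 7': stack = [0, 7] (depth 2)
After 'mod': stack = [0] (depth 1)
After 'neg': stack = [0] (depth 1)
After 'push -4': stack = [0, -4] (depth 2)
After 'mul': stack = [0] (depth 1)
After 'dup': stack = [0, 0] (depth 2)
After 'push 12': stack = [0, 0, 12] (depth 3)
After 'over': stack = [0, 0, 12, 0] (depth 4)

Answer: 4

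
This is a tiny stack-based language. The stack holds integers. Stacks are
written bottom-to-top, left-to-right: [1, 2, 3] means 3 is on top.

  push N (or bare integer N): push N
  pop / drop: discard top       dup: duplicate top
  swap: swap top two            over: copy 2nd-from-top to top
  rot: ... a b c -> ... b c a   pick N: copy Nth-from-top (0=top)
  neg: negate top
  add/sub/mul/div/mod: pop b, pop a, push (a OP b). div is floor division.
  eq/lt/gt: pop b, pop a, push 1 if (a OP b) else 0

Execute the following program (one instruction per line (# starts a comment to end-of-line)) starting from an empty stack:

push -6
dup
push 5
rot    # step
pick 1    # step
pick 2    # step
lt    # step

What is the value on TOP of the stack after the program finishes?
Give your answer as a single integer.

Answer: 0

Derivation:
After 'push -6': [-6]
After 'dup': [-6, -6]
After 'push 5': [-6, -6, 5]
After 'rot': [-6, 5, -6]
After 'pick 1': [-6, 5, -6, 5]
After 'pick 2': [-6, 5, -6, 5, 5]
After 'lt': [-6, 5, -6, 0]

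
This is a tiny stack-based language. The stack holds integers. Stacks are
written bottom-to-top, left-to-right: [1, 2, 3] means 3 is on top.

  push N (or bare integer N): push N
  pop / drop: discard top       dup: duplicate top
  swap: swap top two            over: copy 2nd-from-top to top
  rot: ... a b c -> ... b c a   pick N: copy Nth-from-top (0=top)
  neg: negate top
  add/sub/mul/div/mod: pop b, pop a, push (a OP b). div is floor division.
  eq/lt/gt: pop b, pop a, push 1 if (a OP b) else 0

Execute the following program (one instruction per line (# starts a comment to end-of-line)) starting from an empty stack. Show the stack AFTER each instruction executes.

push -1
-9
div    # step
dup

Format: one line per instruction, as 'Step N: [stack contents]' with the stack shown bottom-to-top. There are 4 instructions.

Step 1: [-1]
Step 2: [-1, -9]
Step 3: [0]
Step 4: [0, 0]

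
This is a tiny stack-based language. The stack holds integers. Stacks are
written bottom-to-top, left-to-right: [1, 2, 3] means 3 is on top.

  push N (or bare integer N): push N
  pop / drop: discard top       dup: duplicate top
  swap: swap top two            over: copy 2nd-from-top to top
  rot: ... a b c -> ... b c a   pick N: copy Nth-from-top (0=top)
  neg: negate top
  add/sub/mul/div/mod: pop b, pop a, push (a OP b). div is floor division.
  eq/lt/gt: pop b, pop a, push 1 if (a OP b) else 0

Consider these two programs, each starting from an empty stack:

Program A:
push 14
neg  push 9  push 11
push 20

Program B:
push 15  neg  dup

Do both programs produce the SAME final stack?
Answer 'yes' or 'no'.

Program A trace:
  After 'push 14': [14]
  After 'neg': [-14]
  After 'push 9': [-14, 9]
  After 'push 11': [-14, 9, 11]
  After 'push 20': [-14, 9, 11, 20]
Program A final stack: [-14, 9, 11, 20]

Program B trace:
  After 'push 15': [15]
  After 'neg': [-15]
  After 'dup': [-15, -15]
Program B final stack: [-15, -15]
Same: no

Answer: no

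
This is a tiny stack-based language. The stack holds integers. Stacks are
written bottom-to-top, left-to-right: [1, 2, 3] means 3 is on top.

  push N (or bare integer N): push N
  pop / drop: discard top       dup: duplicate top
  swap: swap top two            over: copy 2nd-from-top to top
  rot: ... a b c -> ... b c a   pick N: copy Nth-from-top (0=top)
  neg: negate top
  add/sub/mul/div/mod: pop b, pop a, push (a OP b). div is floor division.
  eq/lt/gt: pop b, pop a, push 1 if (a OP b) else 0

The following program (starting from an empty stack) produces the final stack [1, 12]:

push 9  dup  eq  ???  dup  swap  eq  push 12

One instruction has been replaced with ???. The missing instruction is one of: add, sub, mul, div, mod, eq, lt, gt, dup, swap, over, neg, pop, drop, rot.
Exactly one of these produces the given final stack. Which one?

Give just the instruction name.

Stack before ???: [1]
Stack after ???:  [-1]
The instruction that transforms [1] -> [-1] is: neg

Answer: neg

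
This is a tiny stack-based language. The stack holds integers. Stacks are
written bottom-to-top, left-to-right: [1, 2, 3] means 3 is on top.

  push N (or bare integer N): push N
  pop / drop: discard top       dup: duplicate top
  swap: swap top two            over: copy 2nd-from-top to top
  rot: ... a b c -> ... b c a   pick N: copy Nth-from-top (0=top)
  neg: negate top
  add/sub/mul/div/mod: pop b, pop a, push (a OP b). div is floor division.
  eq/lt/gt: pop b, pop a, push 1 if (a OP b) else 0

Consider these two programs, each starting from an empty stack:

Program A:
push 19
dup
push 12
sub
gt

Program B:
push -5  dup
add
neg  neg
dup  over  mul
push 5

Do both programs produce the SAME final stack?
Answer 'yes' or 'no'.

Answer: no

Derivation:
Program A trace:
  After 'push 19': [19]
  After 'dup': [19, 19]
  After 'push 12': [19, 19, 12]
  After 'sub': [19, 7]
  After 'gt': [1]
Program A final stack: [1]

Program B trace:
  After 'push -5': [-5]
  After 'dup': [-5, -5]
  After 'add': [-10]
  After 'neg': [10]
  After 'neg': [-10]
  After 'dup': [-10, -10]
  After 'over': [-10, -10, -10]
  After 'mul': [-10, 100]
  After 'push 5': [-10, 100, 5]
Program B final stack: [-10, 100, 5]
Same: no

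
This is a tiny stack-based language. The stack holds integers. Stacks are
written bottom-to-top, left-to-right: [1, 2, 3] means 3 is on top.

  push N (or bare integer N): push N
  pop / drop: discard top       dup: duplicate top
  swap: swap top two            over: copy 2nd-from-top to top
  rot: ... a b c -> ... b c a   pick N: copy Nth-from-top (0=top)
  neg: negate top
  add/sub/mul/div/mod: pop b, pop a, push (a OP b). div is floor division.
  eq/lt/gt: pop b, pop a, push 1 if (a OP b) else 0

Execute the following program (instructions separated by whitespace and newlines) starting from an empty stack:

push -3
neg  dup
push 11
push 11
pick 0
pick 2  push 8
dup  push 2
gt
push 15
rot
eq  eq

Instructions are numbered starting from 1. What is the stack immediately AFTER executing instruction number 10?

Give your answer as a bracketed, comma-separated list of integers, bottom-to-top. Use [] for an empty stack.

Answer: [3, 3, 11, 11, 11, 11, 8, 8, 2]

Derivation:
Step 1 ('push -3'): [-3]
Step 2 ('neg'): [3]
Step 3 ('dup'): [3, 3]
Step 4 ('push 11'): [3, 3, 11]
Step 5 ('push 11'): [3, 3, 11, 11]
Step 6 ('pick 0'): [3, 3, 11, 11, 11]
Step 7 ('pick 2'): [3, 3, 11, 11, 11, 11]
Step 8 ('push 8'): [3, 3, 11, 11, 11, 11, 8]
Step 9 ('dup'): [3, 3, 11, 11, 11, 11, 8, 8]
Step 10 ('push 2'): [3, 3, 11, 11, 11, 11, 8, 8, 2]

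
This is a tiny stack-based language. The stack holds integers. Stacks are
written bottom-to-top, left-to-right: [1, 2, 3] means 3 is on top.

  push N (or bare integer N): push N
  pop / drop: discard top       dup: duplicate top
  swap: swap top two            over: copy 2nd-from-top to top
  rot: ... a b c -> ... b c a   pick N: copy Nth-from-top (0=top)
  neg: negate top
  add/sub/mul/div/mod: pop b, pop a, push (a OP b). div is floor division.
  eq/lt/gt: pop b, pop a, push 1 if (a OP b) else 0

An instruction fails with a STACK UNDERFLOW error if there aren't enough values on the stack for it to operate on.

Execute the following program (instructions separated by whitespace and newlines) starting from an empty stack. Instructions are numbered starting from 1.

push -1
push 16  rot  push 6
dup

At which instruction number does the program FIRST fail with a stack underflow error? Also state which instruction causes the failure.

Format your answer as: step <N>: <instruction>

Answer: step 3: rot

Derivation:
Step 1 ('push -1'): stack = [-1], depth = 1
Step 2 ('push 16'): stack = [-1, 16], depth = 2
Step 3 ('rot'): needs 3 value(s) but depth is 2 — STACK UNDERFLOW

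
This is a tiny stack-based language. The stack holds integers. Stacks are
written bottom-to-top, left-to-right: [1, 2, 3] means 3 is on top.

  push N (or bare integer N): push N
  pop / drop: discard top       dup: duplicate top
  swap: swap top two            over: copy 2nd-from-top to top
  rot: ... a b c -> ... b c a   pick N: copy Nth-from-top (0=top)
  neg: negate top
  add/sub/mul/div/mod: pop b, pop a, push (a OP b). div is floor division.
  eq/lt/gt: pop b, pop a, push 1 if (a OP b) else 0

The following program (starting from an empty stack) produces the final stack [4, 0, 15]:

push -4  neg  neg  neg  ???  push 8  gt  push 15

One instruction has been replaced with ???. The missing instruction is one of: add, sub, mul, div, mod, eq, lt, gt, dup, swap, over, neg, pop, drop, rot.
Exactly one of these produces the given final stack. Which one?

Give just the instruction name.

Answer: dup

Derivation:
Stack before ???: [4]
Stack after ???:  [4, 4]
The instruction that transforms [4] -> [4, 4] is: dup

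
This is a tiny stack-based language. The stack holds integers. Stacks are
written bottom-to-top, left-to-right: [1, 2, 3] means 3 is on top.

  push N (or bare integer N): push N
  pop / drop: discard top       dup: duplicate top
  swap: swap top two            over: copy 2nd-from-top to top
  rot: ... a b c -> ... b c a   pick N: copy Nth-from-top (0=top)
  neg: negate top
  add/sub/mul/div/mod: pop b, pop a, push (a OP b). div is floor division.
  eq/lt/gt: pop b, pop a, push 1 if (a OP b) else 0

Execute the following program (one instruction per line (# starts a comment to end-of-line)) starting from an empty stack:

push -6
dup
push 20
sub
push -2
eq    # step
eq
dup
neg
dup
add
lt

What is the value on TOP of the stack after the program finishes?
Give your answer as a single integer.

Answer: 0

Derivation:
After 'push -6': [-6]
After 'dup': [-6, -6]
After 'push 20': [-6, -6, 20]
After 'sub': [-6, -26]
After 'push -2': [-6, -26, -2]
After 'eq': [-6, 0]
After 'eq': [0]
After 'dup': [0, 0]
After 'neg': [0, 0]
After 'dup': [0, 0, 0]
After 'add': [0, 0]
After 'lt': [0]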